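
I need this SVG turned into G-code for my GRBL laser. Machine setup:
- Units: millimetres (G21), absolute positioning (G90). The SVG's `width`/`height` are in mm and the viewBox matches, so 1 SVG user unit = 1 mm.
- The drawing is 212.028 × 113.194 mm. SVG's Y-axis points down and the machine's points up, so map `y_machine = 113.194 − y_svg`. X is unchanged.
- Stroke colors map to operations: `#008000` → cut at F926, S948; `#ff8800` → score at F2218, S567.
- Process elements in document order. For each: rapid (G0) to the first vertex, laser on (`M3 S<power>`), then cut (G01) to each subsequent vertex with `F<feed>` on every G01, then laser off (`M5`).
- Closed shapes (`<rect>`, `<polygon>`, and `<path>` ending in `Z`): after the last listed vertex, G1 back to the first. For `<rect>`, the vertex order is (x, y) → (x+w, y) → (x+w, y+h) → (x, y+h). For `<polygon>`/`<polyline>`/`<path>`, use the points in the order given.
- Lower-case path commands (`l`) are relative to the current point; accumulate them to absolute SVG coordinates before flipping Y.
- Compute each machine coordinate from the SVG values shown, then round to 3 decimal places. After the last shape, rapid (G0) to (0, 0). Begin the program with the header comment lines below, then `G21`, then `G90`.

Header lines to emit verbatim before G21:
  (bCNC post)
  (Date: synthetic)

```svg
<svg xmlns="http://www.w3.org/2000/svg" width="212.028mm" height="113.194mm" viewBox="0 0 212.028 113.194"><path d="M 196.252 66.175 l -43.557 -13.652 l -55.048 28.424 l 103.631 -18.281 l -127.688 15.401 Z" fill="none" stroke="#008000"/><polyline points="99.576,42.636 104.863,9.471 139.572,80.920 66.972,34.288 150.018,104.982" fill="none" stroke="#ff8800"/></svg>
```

(bCNC post)
(Date: synthetic)
G21
G90
G0 X196.252 Y47.019
M3 S948
G01 X152.695 Y60.671 F926
G01 X97.647 Y32.247 F926
G01 X201.278 Y50.528 F926
G01 X73.590 Y35.127 F926
G01 X196.252 Y47.019 F926
M5
G0 X99.576 Y70.558
M3 S567
G01 X104.863 Y103.723 F2218
G01 X139.572 Y32.274 F2218
G01 X66.972 Y78.906 F2218
G01 X150.018 Y8.212 F2218
M5
G0 X0.000 Y0.000

1 u = 1 mm; y_m = 113.194 − y.

[1] `<path>` closed polygon, #008000→cut S948 F926: (196.252,47.019) → (152.695,60.671) → (97.647,32.247) → (201.278,50.528) → (73.590,35.127) → (196.252,47.019) (closed)

[2] `<polyline>` open polyline, #ff8800→score S567 F2218: (99.576,70.558) → (104.863,103.723) → (139.572,32.274) → (66.972,78.906) → (150.018,8.212)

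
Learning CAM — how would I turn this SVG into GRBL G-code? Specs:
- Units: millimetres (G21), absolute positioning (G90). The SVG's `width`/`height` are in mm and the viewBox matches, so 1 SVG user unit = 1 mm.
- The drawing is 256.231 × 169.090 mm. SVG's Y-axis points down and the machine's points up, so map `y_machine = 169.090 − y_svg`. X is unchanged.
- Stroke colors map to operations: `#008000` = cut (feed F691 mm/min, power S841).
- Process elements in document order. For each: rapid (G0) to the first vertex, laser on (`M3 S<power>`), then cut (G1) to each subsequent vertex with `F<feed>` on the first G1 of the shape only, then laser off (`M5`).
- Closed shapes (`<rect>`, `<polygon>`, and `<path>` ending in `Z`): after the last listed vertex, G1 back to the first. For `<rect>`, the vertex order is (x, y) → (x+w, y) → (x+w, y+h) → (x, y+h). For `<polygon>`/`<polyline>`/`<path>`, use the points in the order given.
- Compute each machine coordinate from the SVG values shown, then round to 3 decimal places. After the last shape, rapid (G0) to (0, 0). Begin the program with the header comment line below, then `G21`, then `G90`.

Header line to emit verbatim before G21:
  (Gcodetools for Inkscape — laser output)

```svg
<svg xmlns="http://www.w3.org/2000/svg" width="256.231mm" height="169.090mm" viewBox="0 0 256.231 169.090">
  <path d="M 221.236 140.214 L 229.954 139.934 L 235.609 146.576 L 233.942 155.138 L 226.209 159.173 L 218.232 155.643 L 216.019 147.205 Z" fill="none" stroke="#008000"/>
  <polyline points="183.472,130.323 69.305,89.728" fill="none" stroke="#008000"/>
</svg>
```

(Gcodetools for Inkscape — laser output)
G21
G90
G0 X221.236 Y28.876
M3 S841
G1 X229.954 Y29.156 F691
G1 X235.609 Y22.514
G1 X233.942 Y13.952
G1 X226.209 Y9.917
G1 X218.232 Y13.447
G1 X216.019 Y21.885
G1 X221.236 Y28.876
M5
G0 X183.472 Y38.767
M3 S841
G1 X69.305 Y79.362 F691
M5
G0 X0.000 Y0.000

viewBox `0 0 256.231 169.090` with mm width/height → 1 unit = 1 mm. Flip: y_m = 169.090 − y_svg.

**Shape 1** — `<path>` regular polygon, stroke `#008000` → cut (S841, F691). Machine vertices: (221.236,28.876) → (229.954,29.156) → (235.609,22.514) → (233.942,13.952) → (226.209,9.917) → (218.232,13.447) → (216.019,21.885) → (221.236,28.876). Closed: final G1 returns to the first vertex.

**Shape 2** — `<polyline>` line segment, stroke `#008000` → cut (S841, F691). Machine vertices: (183.472,38.767) → (69.305,79.362). Open path.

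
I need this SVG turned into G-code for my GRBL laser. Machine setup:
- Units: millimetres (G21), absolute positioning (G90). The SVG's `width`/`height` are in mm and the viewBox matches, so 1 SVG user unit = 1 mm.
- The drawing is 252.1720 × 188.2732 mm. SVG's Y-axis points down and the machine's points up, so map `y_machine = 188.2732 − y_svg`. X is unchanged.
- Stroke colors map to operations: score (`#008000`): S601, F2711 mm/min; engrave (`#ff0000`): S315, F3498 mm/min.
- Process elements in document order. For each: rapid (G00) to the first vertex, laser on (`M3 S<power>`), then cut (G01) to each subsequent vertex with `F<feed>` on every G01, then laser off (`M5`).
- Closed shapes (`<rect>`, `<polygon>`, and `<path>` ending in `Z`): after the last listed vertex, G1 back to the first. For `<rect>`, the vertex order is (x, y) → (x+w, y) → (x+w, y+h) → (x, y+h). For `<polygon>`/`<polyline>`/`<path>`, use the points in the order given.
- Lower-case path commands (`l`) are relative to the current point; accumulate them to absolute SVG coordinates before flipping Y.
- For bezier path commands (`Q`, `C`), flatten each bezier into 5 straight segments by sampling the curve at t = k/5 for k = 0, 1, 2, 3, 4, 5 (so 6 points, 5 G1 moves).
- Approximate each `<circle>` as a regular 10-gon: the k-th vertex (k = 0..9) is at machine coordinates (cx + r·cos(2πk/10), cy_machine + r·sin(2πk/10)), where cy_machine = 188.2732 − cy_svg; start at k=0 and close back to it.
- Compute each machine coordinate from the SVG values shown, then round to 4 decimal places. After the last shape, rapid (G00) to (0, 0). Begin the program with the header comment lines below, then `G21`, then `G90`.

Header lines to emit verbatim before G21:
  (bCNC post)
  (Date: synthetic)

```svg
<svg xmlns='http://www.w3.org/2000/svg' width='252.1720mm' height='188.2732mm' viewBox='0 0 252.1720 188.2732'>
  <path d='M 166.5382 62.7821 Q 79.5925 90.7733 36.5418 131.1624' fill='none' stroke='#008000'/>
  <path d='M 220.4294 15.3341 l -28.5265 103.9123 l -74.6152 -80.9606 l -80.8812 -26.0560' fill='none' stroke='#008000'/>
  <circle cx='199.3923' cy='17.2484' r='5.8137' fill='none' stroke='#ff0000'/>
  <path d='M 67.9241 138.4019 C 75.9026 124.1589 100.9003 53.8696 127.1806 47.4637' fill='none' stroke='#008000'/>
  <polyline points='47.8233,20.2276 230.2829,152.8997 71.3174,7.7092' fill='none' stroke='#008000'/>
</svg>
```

(bCNC post)
(Date: synthetic)
G21
G90
G00 X166.5382 Y125.4911
M3 S601
G01 X133.5157 Y113.7987 F2711
G01 X104.0048 Y101.1145 F2711
G01 X78.0056 Y87.4384 F2711
G01 X55.5179 Y72.7705 F2711
G01 X36.5418 Y57.1108 F2711
M5
G00 X220.4294 Y172.9391
M3 S601
G01 X191.9029 Y69.0268 F2711
G01 X117.2877 Y149.9874 F2711
G01 X36.4065 Y176.0434 F2711
M5
G00 X205.2060 Y171.0248
M3 S315
G01 X204.0957 Y174.4420 F3498
G01 X201.1888 Y176.5540 F3498
G01 X197.5958 Y176.5540 F3498
G01 X194.6889 Y174.4420 F3498
G01 X193.5786 Y171.0248 F3498
G01 X194.6889 Y167.6076 F3498
G01 X197.5958 Y165.4956 F3498
G01 X201.1888 Y165.4956 F3498
G01 X204.0957 Y167.6076 F3498
G01 X205.2060 Y171.0248 F3498
M5
G00 X67.9241 Y49.8713
M3 S601
G01 X74.6276 Y64.1832 F2711
G01 X84.6604 Y86.1896 F2711
G01 X97.2670 Y110.1339 F2711
G01 X111.6922 Y130.2594 F2711
G01 X127.1806 Y140.8095 F2711
M5
G00 X47.8233 Y168.0456
M3 S601
G01 X230.2829 Y35.3735 F2711
G01 X71.3174 Y180.5640 F2711
M5
G00 X0.0000 Y0.0000

1 u = 1 mm; y_m = 188.2732 − y.

[1] `<path>` quadratic bezier, #008000→score S601 F2711: (166.5382,125.4911) → (133.5157,113.7987) → (104.0048,101.1145) → (78.0056,87.4384) → (55.5179,72.7705) → (36.5418,57.1108)

[2] `<path>` open polyline, #008000→score S601 F2711: (220.4294,172.9391) → (191.9029,69.0268) → (117.2877,149.9874) → (36.4065,176.0434)

[3] `<circle>` circle, #ff0000→engrave S315 F3498: (205.2060,171.0248) → (204.0957,174.4420) → (201.1888,176.5540) → (197.5958,176.5540) → (194.6889,174.4420) → (193.5786,171.0248) → (194.6889,167.6076) → (197.5958,165.4956) → (201.1888,165.4956) → (204.0957,167.6076) → (205.2060,171.0248) (closed)

[4] `<path>` cubic bezier, #008000→score S601 F2711: (67.9241,49.8713) → (74.6276,64.1832) → (84.6604,86.1896) → (97.2670,110.1339) → (111.6922,130.2594) → (127.1806,140.8095)

[5] `<polyline>` open polyline, #008000→score S601 F2711: (47.8233,168.0456) → (230.2829,35.3735) → (71.3174,180.5640)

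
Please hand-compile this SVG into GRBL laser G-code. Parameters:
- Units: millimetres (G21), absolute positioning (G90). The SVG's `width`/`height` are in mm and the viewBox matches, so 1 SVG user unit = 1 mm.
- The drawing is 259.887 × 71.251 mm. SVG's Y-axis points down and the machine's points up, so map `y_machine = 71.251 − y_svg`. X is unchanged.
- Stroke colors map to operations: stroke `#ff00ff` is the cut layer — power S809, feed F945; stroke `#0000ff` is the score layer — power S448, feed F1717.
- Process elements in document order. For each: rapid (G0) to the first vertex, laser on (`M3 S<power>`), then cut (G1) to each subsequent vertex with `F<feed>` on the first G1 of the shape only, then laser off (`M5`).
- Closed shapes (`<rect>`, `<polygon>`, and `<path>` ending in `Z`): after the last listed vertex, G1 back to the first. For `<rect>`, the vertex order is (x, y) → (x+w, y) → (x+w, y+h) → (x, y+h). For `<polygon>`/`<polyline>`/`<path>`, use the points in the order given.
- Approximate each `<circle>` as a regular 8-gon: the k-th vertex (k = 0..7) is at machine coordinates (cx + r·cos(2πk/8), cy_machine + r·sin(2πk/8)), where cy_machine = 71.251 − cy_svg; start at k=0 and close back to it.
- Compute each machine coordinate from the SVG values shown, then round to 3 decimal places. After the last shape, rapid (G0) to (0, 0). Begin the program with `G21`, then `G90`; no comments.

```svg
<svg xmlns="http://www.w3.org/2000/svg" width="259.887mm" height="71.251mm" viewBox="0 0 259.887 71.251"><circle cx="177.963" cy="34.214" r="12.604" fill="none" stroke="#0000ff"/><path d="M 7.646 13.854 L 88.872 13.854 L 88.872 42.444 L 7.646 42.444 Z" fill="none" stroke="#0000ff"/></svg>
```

Since the viewBox matches the mm dimensions, user units are millimetres directly. The only transform is the Y-flip y_m = 71.251 − y_svg.

Shape 1 is a circle drawn with `<circle>`. Its stroke #0000ff means score at S448, F1717. After flipping Y the toolpath is (190.567,37.037) → (186.875,45.949) → (177.963,49.641) → (169.051,45.949) → (165.359,37.037) → (169.051,28.125) → (177.963,24.433) → (186.875,28.125) → (190.567,37.037), returning to the start.

Shape 2 is a rectangle drawn with `<path>`. Its stroke #0000ff means score at S448, F1717. After flipping Y the toolpath is (7.646,57.397) → (88.872,57.397) → (88.872,28.807) → (7.646,28.807) → (7.646,57.397), returning to the start.

G21
G90
G0 X190.567 Y37.037
M3 S448
G1 X186.875 Y45.949 F1717
G1 X177.963 Y49.641
G1 X169.051 Y45.949
G1 X165.359 Y37.037
G1 X169.051 Y28.125
G1 X177.963 Y24.433
G1 X186.875 Y28.125
G1 X190.567 Y37.037
M5
G0 X7.646 Y57.397
M3 S448
G1 X88.872 Y57.397 F1717
G1 X88.872 Y28.807
G1 X7.646 Y28.807
G1 X7.646 Y57.397
M5
G0 X0.000 Y0.000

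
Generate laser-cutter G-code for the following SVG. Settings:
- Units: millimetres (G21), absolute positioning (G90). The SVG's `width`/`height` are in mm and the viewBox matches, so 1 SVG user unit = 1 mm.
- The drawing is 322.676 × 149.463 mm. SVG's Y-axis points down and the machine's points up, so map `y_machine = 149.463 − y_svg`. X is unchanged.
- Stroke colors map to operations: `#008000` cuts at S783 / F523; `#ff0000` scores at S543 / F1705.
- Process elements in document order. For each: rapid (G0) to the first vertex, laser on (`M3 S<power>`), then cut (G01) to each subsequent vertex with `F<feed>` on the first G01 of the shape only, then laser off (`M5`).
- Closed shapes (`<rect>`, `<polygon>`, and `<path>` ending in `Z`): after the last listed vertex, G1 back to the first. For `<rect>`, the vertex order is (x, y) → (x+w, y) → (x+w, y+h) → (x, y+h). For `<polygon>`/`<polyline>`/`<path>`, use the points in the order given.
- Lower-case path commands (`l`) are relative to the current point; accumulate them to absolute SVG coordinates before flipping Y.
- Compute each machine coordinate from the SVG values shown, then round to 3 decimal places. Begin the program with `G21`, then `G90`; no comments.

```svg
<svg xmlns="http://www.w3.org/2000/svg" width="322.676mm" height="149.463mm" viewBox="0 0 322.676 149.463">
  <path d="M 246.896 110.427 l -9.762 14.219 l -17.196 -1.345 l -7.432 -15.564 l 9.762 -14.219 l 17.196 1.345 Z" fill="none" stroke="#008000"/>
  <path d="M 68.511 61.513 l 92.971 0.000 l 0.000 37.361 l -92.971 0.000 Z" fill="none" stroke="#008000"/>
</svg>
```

viewBox `0 0 322.676 149.463` with mm width/height → 1 unit = 1 mm. Flip: y_m = 149.463 − y_svg.

**Shape 1** — `<path>` regular polygon, stroke `#008000` → cut (S783, F523). Machine vertices: (246.896,39.036) → (237.134,24.817) → (219.938,26.162) → (212.506,41.726) → (222.268,55.945) → (239.464,54.600) → (246.896,39.036). Closed: final G1 returns to the first vertex.

**Shape 2** — `<path>` rectangle, stroke `#008000` → cut (S783, F523). Machine vertices: (68.511,87.950) → (161.482,87.950) → (161.482,50.589) → (68.511,50.589) → (68.511,87.950). Closed: final G1 returns to the first vertex.

G21
G90
G0 X246.896 Y39.036
M3 S783
G01 X237.134 Y24.817 F523
G01 X219.938 Y26.162
G01 X212.506 Y41.726
G01 X222.268 Y55.945
G01 X239.464 Y54.600
G01 X246.896 Y39.036
M5
G0 X68.511 Y87.950
M3 S783
G01 X161.482 Y87.950 F523
G01 X161.482 Y50.589
G01 X68.511 Y50.589
G01 X68.511 Y87.950
M5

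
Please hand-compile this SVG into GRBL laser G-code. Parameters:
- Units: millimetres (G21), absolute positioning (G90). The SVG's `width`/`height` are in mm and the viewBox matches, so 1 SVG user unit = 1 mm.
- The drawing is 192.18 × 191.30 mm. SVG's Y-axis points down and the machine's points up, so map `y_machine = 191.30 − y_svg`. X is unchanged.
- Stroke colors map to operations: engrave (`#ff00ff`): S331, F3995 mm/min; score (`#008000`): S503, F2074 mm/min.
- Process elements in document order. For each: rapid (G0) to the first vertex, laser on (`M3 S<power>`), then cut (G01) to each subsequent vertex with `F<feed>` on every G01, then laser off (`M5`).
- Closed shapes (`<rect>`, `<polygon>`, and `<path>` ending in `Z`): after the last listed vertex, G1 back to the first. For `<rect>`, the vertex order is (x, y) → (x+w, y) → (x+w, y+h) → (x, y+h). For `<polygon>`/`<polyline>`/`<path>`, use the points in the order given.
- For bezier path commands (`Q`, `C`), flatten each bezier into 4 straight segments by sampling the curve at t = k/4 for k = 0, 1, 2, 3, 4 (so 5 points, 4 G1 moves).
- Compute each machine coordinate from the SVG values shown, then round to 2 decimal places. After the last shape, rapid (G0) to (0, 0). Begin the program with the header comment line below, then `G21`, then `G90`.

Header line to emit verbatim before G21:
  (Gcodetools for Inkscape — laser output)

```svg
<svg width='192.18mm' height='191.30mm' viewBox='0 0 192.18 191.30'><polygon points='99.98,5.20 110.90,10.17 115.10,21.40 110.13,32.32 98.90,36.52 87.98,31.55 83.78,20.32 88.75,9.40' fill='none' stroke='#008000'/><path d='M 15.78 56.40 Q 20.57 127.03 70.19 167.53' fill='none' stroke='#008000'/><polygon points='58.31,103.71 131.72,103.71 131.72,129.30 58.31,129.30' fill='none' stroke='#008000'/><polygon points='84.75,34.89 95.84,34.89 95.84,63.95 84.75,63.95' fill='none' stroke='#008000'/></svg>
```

(Gcodetools for Inkscape — laser output)
G21
G90
G0 X99.98 Y186.10
M3 S503
G01 X110.90 Y181.13 F2074
G01 X115.10 Y169.90 F2074
G01 X110.13 Y158.98 F2074
G01 X98.90 Y154.78 F2074
G01 X87.98 Y159.75 F2074
G01 X83.78 Y170.98 F2074
G01 X88.75 Y181.90 F2074
G01 X99.98 Y186.10 F2074
M5
G0 X15.78 Y134.90
M3 S503
G01 X20.98 Y101.47 F2074
G01 X31.78 Y71.80 F2074
G01 X48.18 Y45.90 F2074
G01 X70.19 Y23.77 F2074
M5
G0 X58.31 Y87.59
M3 S503
G01 X131.72 Y87.59 F2074
G01 X131.72 Y62.00 F2074
G01 X58.31 Y62.00 F2074
G01 X58.31 Y87.59 F2074
M5
G0 X84.75 Y156.41
M3 S503
G01 X95.84 Y156.41 F2074
G01 X95.84 Y127.35 F2074
G01 X84.75 Y127.35 F2074
G01 X84.75 Y156.41 F2074
M5
G0 X0.00 Y0.00

Since the viewBox matches the mm dimensions, user units are millimetres directly. The only transform is the Y-flip y_m = 191.30 − y_svg.

Shape 1 is a regular polygon drawn with `<polygon>`. Its stroke #008000 means score at S503, F2074. After flipping Y the toolpath is (99.98,186.10) → (110.90,181.13) → (115.10,169.90) → (110.13,158.98) → (98.90,154.78) → (87.98,159.75) → (83.78,170.98) → (88.75,181.90) → (99.98,186.10), returning to the start.

Shape 2 is a quadratic bezier drawn with `<path>`. Its stroke #008000 means score at S503, F2074. After flipping Y the toolpath is (15.78,134.90) → (20.98,101.47) → (31.78,71.80) → (48.18,45.90) → (70.19,23.77).

Shape 3 is a rectangle drawn with `<polygon>`. Its stroke #008000 means score at S503, F2074. After flipping Y the toolpath is (58.31,87.59) → (131.72,87.59) → (131.72,62.00) → (58.31,62.00) → (58.31,87.59), returning to the start.

Shape 4 is a rectangle drawn with `<polygon>`. Its stroke #008000 means score at S503, F2074. After flipping Y the toolpath is (84.75,156.41) → (95.84,156.41) → (95.84,127.35) → (84.75,127.35) → (84.75,156.41), returning to the start.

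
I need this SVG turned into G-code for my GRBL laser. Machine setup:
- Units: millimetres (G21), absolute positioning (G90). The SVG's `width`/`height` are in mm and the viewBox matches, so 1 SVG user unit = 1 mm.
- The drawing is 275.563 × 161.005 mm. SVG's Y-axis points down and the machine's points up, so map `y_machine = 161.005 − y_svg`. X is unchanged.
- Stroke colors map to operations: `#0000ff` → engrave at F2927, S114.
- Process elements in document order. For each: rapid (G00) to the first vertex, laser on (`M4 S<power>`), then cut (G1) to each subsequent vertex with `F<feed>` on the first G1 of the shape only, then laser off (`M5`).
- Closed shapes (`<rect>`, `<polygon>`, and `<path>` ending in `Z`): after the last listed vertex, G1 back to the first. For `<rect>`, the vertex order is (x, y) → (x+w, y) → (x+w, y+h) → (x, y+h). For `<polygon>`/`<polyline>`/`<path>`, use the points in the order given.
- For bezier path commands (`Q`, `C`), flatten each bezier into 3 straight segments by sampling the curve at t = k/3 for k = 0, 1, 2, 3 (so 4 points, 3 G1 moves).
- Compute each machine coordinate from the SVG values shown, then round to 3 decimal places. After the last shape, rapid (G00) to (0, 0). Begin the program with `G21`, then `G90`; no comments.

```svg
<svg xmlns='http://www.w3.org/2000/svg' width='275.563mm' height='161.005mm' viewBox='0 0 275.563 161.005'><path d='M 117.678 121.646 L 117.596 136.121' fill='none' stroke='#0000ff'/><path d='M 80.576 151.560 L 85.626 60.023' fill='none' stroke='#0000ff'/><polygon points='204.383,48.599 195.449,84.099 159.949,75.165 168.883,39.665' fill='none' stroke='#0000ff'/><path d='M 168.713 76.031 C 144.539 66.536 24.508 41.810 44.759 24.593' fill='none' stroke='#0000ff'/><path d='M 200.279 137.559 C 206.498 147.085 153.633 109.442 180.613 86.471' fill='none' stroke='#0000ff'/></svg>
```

viewBox `0 0 275.563 161.005` with mm width/height → 1 unit = 1 mm. Flip: y_m = 161.005 − y_svg.

**Shape 1** — `<path>` line segment, stroke `#0000ff` → engrave (S114, F2927). Machine vertices: (117.678,39.359) → (117.596,24.884). Open path.

**Shape 2** — `<path>` line segment, stroke `#0000ff` → engrave (S114, F2927). Machine vertices: (80.576,9.445) → (85.626,100.982). Open path.

**Shape 3** — `<polygon>` regular polygon, stroke `#0000ff` → engrave (S114, F2927). Machine vertices: (204.383,112.406) → (195.449,76.906) → (159.949,85.840) → (168.883,121.340) → (204.383,112.406). Closed: final G1 returns to the first vertex.

**Shape 4** — `<path>` cubic bezier, stroke `#0000ff` → engrave (S114, F2927). Control points (SVG): P0=(168.713,76.031), P1=(144.539,66.536), P2=(24.508,41.810), P3=(44.759,24.593); sampled at t=k/3. Machine vertices: (168.713,84.974) → (121.333,98.704) → (62.523,117.534) → (44.759,136.412). Open path.

**Shape 5** — `<path>` cubic bezier, stroke `#0000ff` → engrave (S114, F2927). Control points (SVG): P0=(200.279,137.559), P1=(206.498,147.085), P2=(153.633,109.442), P3=(180.613,86.471); sampled at t=k/3. Machine vertices: (200.279,23.446) → (191.949,27.353) → (175.102,48.963) → (180.613,74.534). Open path.

G21
G90
G00 X117.678 Y39.359
M4 S114
G1 X117.596 Y24.884 F2927
M5
G00 X80.576 Y9.445
M4 S114
G1 X85.626 Y100.982 F2927
M5
G00 X204.383 Y112.406
M4 S114
G1 X195.449 Y76.906 F2927
G1 X159.949 Y85.840
G1 X168.883 Y121.340
G1 X204.383 Y112.406
M5
G00 X168.713 Y84.974
M4 S114
G1 X121.333 Y98.704 F2927
G1 X62.523 Y117.534
G1 X44.759 Y136.412
M5
G00 X200.279 Y23.446
M4 S114
G1 X191.949 Y27.353 F2927
G1 X175.102 Y48.963
G1 X180.613 Y74.534
M5
G00 X0.000 Y0.000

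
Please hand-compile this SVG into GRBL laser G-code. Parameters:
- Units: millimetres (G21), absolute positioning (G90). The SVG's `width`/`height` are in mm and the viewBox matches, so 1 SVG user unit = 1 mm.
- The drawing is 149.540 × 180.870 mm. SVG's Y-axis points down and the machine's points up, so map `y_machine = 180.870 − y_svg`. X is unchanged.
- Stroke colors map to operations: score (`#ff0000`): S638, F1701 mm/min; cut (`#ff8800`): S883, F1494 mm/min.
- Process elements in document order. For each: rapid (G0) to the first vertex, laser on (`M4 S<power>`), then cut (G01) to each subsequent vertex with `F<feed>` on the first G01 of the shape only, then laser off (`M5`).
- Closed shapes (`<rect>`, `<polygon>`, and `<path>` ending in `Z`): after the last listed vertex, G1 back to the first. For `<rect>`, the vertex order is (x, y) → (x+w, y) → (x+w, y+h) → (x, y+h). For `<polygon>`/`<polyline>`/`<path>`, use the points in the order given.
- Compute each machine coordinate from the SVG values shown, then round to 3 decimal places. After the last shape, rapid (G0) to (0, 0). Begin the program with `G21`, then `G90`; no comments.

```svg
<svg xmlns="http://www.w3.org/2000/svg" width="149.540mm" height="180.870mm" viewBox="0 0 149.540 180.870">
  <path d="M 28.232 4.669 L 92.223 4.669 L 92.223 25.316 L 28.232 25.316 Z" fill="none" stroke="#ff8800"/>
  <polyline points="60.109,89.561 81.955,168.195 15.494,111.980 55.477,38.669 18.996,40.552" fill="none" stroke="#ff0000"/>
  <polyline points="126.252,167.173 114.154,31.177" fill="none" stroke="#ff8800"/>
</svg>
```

G21
G90
G0 X28.232 Y176.201
M4 S883
G01 X92.223 Y176.201 F1494
G01 X92.223 Y155.554
G01 X28.232 Y155.554
G01 X28.232 Y176.201
M5
G0 X60.109 Y91.309
M4 S638
G01 X81.955 Y12.675 F1701
G01 X15.494 Y68.890
G01 X55.477 Y142.201
G01 X18.996 Y140.318
M5
G0 X126.252 Y13.697
M4 S883
G01 X114.154 Y149.693 F1494
M5
G0 X0.000 Y0.000

Since the viewBox matches the mm dimensions, user units are millimetres directly. The only transform is the Y-flip y_m = 180.870 − y_svg.

Shape 1 is a rectangle drawn with `<path>`. Its stroke #ff8800 means cut at S883, F1494. After flipping Y the toolpath is (28.232,176.201) → (92.223,176.201) → (92.223,155.554) → (28.232,155.554) → (28.232,176.201), returning to the start.

Shape 2 is a open polyline drawn with `<polyline>`. Its stroke #ff0000 means score at S638, F1701. After flipping Y the toolpath is (60.109,91.309) → (81.955,12.675) → (15.494,68.890) → (55.477,142.201) → (18.996,140.318).

Shape 3 is a line segment drawn with `<polyline>`. Its stroke #ff8800 means cut at S883, F1494. After flipping Y the toolpath is (126.252,13.697) → (114.154,149.693).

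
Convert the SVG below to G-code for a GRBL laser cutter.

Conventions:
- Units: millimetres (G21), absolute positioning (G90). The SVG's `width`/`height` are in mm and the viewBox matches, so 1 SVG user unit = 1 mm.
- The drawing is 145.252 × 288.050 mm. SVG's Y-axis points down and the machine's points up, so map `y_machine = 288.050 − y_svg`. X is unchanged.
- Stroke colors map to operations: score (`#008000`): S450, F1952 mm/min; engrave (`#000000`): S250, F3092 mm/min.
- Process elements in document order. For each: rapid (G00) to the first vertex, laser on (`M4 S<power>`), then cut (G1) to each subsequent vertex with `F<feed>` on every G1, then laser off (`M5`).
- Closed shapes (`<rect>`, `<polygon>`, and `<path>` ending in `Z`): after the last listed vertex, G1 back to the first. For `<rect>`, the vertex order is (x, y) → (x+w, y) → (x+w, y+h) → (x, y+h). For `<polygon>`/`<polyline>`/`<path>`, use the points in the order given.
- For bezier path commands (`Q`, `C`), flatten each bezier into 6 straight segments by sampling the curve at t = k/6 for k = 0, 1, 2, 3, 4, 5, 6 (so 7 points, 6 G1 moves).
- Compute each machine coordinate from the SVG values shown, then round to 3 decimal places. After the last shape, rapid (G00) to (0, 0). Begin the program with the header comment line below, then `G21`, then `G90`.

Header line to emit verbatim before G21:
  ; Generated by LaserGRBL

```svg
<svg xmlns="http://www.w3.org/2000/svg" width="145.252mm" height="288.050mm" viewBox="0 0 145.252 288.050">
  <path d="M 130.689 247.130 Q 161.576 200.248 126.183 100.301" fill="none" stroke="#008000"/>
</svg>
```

Since the viewBox matches the mm dimensions, user units are millimetres directly. The only transform is the Y-flip y_m = 288.050 − y_svg.

Shape 1 is a quadratic bezier drawn with `<path>`. Its stroke #008000 means score at S450, F1952. After flipping Y the toolpath is (130.689,40.920) → (139.144,58.021) → (143.916,78.071) → (145.006,101.068) → (142.414,127.014) → (136.140,155.907) → (126.183,187.749).

; Generated by LaserGRBL
G21
G90
G00 X130.689 Y40.920
M4 S450
G1 X139.144 Y58.021 F1952
G1 X143.916 Y78.071 F1952
G1 X145.006 Y101.068 F1952
G1 X142.414 Y127.014 F1952
G1 X136.140 Y155.907 F1952
G1 X126.183 Y187.749 F1952
M5
G00 X0.000 Y0.000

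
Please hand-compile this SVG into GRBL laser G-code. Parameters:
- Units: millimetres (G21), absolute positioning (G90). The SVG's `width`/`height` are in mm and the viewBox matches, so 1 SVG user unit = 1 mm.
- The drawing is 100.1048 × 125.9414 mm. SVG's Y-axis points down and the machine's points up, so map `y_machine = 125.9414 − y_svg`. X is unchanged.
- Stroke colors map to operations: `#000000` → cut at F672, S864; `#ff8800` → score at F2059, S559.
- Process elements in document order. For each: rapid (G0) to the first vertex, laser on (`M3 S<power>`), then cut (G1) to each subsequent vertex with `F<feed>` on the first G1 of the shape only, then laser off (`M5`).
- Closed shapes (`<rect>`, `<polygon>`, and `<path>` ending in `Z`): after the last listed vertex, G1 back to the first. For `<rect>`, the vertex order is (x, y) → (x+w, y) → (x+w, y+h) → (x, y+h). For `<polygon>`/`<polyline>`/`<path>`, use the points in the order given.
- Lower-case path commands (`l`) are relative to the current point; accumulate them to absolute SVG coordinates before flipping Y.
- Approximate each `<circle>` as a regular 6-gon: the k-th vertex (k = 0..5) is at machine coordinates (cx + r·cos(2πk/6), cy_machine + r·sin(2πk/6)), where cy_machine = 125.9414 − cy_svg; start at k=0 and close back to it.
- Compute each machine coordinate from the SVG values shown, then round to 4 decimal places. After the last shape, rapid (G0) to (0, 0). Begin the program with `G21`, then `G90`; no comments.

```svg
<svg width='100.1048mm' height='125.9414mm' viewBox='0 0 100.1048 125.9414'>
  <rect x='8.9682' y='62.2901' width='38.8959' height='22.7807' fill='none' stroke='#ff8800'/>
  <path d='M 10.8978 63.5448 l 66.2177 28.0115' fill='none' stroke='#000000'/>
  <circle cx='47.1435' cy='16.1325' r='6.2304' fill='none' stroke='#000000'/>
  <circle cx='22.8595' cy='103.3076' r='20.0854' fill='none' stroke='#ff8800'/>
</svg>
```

1 u = 1 mm; y_m = 125.9414 − y.

[1] `<rect>` rectangle, #ff8800→score S559 F2059: (8.9682,63.6513) → (47.8641,63.6513) → (47.8641,40.8706) → (8.9682,40.8706) → (8.9682,63.6513) (closed)

[2] `<path>` line segment, #000000→cut S864 F672: (10.8978,62.3966) → (77.1155,34.3851)

[3] `<circle>` circle, #000000→cut S864 F672: (53.3739,109.8089) → (50.2587,115.2046) → (44.0283,115.2046) → (40.9131,109.8089) → (44.0283,104.4132) → (50.2587,104.4132) → (53.3739,109.8089) (closed)

[4] `<circle>` circle, #ff8800→score S559 F2059: (42.9449,22.6338) → (32.9022,40.0283) → (12.8168,40.0283) → (2.7741,22.6338) → (12.8168,5.2393) → (32.9022,5.2393) → (42.9449,22.6338) (closed)

G21
G90
G0 X8.9682 Y63.6513
M3 S559
G1 X47.8641 Y63.6513 F2059
G1 X47.8641 Y40.8706
G1 X8.9682 Y40.8706
G1 X8.9682 Y63.6513
M5
G0 X10.8978 Y62.3966
M3 S864
G1 X77.1155 Y34.3851 F672
M5
G0 X53.3739 Y109.8089
M3 S864
G1 X50.2587 Y115.2046 F672
G1 X44.0283 Y115.2046
G1 X40.9131 Y109.8089
G1 X44.0283 Y104.4132
G1 X50.2587 Y104.4132
G1 X53.3739 Y109.8089
M5
G0 X42.9449 Y22.6338
M3 S559
G1 X32.9022 Y40.0283 F2059
G1 X12.8168 Y40.0283
G1 X2.7741 Y22.6338
G1 X12.8168 Y5.2393
G1 X32.9022 Y5.2393
G1 X42.9449 Y22.6338
M5
G0 X0.0000 Y0.0000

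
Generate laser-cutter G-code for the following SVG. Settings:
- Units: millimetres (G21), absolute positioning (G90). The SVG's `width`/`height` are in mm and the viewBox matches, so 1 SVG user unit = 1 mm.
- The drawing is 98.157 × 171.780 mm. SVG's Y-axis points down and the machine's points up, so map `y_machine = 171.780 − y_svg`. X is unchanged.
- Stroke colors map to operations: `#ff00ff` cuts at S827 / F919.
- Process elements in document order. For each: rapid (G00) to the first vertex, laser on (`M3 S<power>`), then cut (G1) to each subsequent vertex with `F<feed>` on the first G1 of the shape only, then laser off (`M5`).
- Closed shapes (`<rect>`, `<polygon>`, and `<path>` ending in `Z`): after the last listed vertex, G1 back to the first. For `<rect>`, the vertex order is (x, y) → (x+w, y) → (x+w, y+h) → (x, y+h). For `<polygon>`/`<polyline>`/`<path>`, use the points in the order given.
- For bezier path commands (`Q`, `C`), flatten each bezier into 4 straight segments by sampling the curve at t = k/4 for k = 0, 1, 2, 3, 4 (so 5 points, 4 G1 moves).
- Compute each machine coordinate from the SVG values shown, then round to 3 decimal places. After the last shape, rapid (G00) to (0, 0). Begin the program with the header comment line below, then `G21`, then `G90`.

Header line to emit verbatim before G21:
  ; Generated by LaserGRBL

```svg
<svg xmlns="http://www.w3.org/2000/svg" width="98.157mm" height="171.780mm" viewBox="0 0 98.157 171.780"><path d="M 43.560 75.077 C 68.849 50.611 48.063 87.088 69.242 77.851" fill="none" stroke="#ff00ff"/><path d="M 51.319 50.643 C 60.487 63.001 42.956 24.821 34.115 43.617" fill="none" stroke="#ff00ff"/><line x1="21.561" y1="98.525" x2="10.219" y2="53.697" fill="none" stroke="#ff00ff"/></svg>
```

viewBox `0 0 98.157 171.780` with mm width/height → 1 unit = 1 mm. Flip: y_m = 171.780 − y_svg.

**Shape 1** — `<path>` cubic bezier, stroke `#ff00ff` → cut (S827, F919). Control points (SVG): P0=(43.560,75.077), P1=(68.849,50.611), P2=(48.063,87.088), P3=(69.242,77.851); sampled at t=k/4. Machine vertices: (43.560,96.703) → (55.263,105.292) → (57.942,101.027) → (59.851,93.906) → (69.242,93.929). Open path.

**Shape 2** — `<path>` cubic bezier, stroke `#ff00ff` → cut (S827, F919). Control points (SVG): P0=(51.319,50.643), P1=(60.487,63.001), P2=(42.956,24.821), P3=(34.115,43.617); sampled at t=k/4. Machine vertices: (51.319,121.137) → (53.742,119.664) → (49.470,127.064) → (41.822,133.257) → (34.115,128.163). Open path.

**Shape 3** — `<line>` line segment, stroke `#ff00ff` → cut (S827, F919). Machine vertices: (21.561,73.255) → (10.219,118.083). Open path.

; Generated by LaserGRBL
G21
G90
G00 X43.560 Y96.703
M3 S827
G1 X55.263 Y105.292 F919
G1 X57.942 Y101.027
G1 X59.851 Y93.906
G1 X69.242 Y93.929
M5
G00 X51.319 Y121.137
M3 S827
G1 X53.742 Y119.664 F919
G1 X49.470 Y127.064
G1 X41.822 Y133.257
G1 X34.115 Y128.163
M5
G00 X21.561 Y73.255
M3 S827
G1 X10.219 Y118.083 F919
M5
G00 X0.000 Y0.000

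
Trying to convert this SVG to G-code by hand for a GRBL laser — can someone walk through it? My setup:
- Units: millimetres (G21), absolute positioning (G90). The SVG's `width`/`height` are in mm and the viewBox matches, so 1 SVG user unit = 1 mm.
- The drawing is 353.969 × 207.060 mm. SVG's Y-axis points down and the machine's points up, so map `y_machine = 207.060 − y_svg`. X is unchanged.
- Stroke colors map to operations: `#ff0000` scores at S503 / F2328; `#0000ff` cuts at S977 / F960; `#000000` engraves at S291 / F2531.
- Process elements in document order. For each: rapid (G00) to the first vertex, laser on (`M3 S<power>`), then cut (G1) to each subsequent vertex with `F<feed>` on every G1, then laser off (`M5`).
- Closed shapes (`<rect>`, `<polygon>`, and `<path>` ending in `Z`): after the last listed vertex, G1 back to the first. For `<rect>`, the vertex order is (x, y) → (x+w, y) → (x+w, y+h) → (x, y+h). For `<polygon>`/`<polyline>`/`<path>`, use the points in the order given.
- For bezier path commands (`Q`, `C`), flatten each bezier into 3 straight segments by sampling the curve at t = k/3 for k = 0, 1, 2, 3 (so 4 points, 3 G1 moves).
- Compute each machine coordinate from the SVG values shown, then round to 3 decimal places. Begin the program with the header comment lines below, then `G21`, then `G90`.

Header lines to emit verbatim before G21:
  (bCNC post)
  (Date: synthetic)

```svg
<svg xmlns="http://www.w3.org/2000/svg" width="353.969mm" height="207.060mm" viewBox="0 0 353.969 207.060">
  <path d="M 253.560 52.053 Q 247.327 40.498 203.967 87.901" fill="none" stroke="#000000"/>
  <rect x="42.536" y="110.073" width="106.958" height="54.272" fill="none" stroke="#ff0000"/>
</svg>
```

viewBox `0 0 353.969 207.060` with mm width/height → 1 unit = 1 mm. Flip: y_m = 207.060 − y_svg.

**Shape 1** — `<path>` quadratic bezier, stroke `#000000` → engrave (S291, F2531). Control points (SVG): P0=(253.560,52.053), P1=(247.327,40.498), P2=(203.967,87.901); sampled at t=k/3. Machine vertices: (253.560,155.007) → (245.279,156.159) → (228.748,144.210) → (203.967,119.159). Open path.

**Shape 2** — `<rect>` rectangle, stroke `#ff0000` → score (S503, F2328). Machine vertices: (42.536,96.987) → (149.494,96.987) → (149.494,42.715) → (42.536,42.715) → (42.536,96.987). Closed: final G1 returns to the first vertex.

(bCNC post)
(Date: synthetic)
G21
G90
G00 X253.560 Y155.007
M3 S291
G1 X245.279 Y156.159 F2531
G1 X228.748 Y144.210 F2531
G1 X203.967 Y119.159 F2531
M5
G00 X42.536 Y96.987
M3 S503
G1 X149.494 Y96.987 F2328
G1 X149.494 Y42.715 F2328
G1 X42.536 Y42.715 F2328
G1 X42.536 Y96.987 F2328
M5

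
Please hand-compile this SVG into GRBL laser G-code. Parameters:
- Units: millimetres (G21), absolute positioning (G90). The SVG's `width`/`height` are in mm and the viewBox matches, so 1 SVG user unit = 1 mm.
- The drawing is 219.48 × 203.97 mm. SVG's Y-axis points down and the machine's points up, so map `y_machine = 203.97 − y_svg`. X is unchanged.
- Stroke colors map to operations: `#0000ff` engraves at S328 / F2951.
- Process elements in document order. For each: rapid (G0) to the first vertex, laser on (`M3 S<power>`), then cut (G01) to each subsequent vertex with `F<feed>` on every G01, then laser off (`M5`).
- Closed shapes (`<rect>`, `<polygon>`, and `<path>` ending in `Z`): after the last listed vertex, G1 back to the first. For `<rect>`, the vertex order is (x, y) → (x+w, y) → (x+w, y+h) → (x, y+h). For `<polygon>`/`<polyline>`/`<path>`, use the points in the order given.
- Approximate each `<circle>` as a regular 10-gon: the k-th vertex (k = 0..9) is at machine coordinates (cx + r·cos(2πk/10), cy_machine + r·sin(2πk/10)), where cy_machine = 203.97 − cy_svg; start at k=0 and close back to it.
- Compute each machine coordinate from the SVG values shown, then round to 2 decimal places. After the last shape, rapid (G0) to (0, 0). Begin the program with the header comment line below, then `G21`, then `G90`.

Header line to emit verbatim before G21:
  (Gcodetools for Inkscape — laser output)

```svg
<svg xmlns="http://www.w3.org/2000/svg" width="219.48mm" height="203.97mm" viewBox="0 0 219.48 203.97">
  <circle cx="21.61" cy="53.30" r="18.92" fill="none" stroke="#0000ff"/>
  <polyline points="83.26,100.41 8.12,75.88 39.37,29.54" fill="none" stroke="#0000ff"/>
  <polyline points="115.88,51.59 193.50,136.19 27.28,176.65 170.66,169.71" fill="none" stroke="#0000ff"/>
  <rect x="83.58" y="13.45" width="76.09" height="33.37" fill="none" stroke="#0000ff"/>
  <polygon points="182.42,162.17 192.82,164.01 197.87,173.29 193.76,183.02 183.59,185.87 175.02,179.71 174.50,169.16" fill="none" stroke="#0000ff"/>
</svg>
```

(Gcodetools for Inkscape — laser output)
G21
G90
G0 X40.53 Y150.67
M3 S328
G01 X36.92 Y161.79 F2951
G01 X27.46 Y168.66 F2951
G01 X15.76 Y168.66 F2951
G01 X6.30 Y161.79 F2951
G01 X2.69 Y150.67 F2951
G01 X6.30 Y139.55 F2951
G01 X15.76 Y132.68 F2951
G01 X27.46 Y132.68 F2951
G01 X36.92 Y139.55 F2951
G01 X40.53 Y150.67 F2951
M5
G0 X83.26 Y103.56
M3 S328
G01 X8.12 Y128.09 F2951
G01 X39.37 Y174.43 F2951
M5
G0 X115.88 Y152.38
M3 S328
G01 X193.50 Y67.78 F2951
G01 X27.28 Y27.32 F2951
G01 X170.66 Y34.26 F2951
M5
G0 X83.58 Y190.52
M3 S328
G01 X159.67 Y190.52 F2951
G01 X159.67 Y157.15 F2951
G01 X83.58 Y157.15 F2951
G01 X83.58 Y190.52 F2951
M5
G0 X182.42 Y41.80
M3 S328
G01 X192.82 Y39.96 F2951
G01 X197.87 Y30.68 F2951
G01 X193.76 Y20.95 F2951
G01 X183.59 Y18.10 F2951
G01 X175.02 Y24.26 F2951
G01 X174.50 Y34.81 F2951
G01 X182.42 Y41.80 F2951
M5
G0 X0.00 Y0.00

Since the viewBox matches the mm dimensions, user units are millimetres directly. The only transform is the Y-flip y_m = 203.97 − y_svg.

Shape 1 is a circle drawn with `<circle>`. Its stroke #0000ff means engrave at S328, F2951. After flipping Y the toolpath is (40.53,150.67) → (36.92,161.79) → (27.46,168.66) → (15.76,168.66) → (6.30,161.79) → (2.69,150.67) → (6.30,139.55) → (15.76,132.68) → (27.46,132.68) → (36.92,139.55) → (40.53,150.67), returning to the start.

Shape 2 is a open polyline drawn with `<polyline>`. Its stroke #0000ff means engrave at S328, F2951. After flipping Y the toolpath is (83.26,103.56) → (8.12,128.09) → (39.37,174.43).

Shape 3 is a open polyline drawn with `<polyline>`. Its stroke #0000ff means engrave at S328, F2951. After flipping Y the toolpath is (115.88,152.38) → (193.50,67.78) → (27.28,27.32) → (170.66,34.26).

Shape 4 is a rectangle drawn with `<rect>`. Its stroke #0000ff means engrave at S328, F2951. After flipping Y the toolpath is (83.58,190.52) → (159.67,190.52) → (159.67,157.15) → (83.58,157.15) → (83.58,190.52), returning to the start.

Shape 5 is a regular polygon drawn with `<polygon>`. Its stroke #0000ff means engrave at S328, F2951. After flipping Y the toolpath is (182.42,41.80) → (192.82,39.96) → (197.87,30.68) → (193.76,20.95) → (183.59,18.10) → (175.02,24.26) → (174.50,34.81) → (182.42,41.80), returning to the start.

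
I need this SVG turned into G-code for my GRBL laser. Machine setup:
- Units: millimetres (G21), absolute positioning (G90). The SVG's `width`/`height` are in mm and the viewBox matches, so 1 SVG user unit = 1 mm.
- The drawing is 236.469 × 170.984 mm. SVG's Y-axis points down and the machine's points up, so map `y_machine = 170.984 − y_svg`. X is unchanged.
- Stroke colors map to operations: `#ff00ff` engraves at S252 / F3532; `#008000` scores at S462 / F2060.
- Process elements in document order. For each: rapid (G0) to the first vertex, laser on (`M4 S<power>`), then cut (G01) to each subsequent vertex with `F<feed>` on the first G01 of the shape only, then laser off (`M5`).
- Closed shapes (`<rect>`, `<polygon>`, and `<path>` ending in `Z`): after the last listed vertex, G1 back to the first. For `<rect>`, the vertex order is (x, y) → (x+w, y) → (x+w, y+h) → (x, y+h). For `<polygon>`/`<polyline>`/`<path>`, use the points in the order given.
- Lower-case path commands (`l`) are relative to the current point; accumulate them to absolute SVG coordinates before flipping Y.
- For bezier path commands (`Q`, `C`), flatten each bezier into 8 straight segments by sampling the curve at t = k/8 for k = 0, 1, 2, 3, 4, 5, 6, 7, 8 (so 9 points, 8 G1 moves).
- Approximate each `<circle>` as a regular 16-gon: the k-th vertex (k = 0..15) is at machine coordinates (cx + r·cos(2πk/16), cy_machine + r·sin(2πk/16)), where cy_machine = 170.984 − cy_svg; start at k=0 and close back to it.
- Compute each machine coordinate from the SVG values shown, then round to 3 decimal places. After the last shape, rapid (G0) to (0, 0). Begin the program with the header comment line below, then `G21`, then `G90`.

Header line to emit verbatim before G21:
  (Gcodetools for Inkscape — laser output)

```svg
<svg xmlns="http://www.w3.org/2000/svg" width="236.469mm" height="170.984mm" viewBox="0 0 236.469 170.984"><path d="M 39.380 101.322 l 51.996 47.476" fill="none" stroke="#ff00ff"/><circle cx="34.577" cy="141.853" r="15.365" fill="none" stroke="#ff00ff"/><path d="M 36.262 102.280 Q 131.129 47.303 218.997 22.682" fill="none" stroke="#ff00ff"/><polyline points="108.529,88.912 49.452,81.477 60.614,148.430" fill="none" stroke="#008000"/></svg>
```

(Gcodetools for Inkscape — laser output)
G21
G90
G0 X39.380 Y69.662
M4 S252
G01 X91.376 Y22.186 F3532
M5
G0 X49.942 Y29.131
M4 S252
G01 X48.772 Y35.011 F3532
G01 X45.442 Y39.996
G01 X40.457 Y43.326
G01 X34.577 Y44.496
G01 X28.697 Y43.326
G01 X23.712 Y39.996
G01 X20.382 Y35.011
G01 X19.212 Y29.131
G01 X20.382 Y23.251
G01 X23.712 Y18.266
G01 X28.697 Y14.936
G01 X34.577 Y13.766
G01 X40.457 Y14.936
G01 X45.442 Y18.266
G01 X48.772 Y23.251
G01 X49.942 Y29.131
M5
G0 X36.262 Y68.704
M4 S252
G01 X59.869 Y81.974 F3532
G01 X83.258 Y94.295
G01 X106.428 Y105.668
G01 X129.379 Y116.092
G01 X152.112 Y125.567
G01 X174.626 Y134.094
G01 X196.921 Y141.672
G01 X218.997 Y148.302
M5
G0 X108.529 Y82.072
M4 S462
G01 X49.452 Y89.507 F2060
G01 X60.614 Y22.554
M5
G0 X0.000 Y0.000

viewBox `0 0 236.469 170.984` with mm width/height → 1 unit = 1 mm. Flip: y_m = 170.984 − y_svg.

**Shape 1** — `<path>` line segment, stroke `#ff00ff` → engrave (S252, F3532). Machine vertices: (39.380,69.662) → (91.376,22.186). Open path.

**Shape 2** — `<circle>` circle, stroke `#ff00ff` → engrave (S252, F3532). Machine vertices: (49.942,29.131) → (48.772,35.011) → (45.442,39.996) → (40.457,43.326) → (34.577,44.496) → (28.697,43.326) → (23.712,39.996) → (20.382,35.011) → (19.212,29.131) → (20.382,23.251) → (23.712,18.266) → (28.697,14.936) → (34.577,13.766) → (40.457,14.936) → (45.442,18.266) → (48.772,23.251) → (49.942,29.131). Closed: final G1 returns to the first vertex.

**Shape 3** — `<path>` quadratic bezier, stroke `#ff00ff` → engrave (S252, F3532). Control points (SVG): P0=(36.262,102.280), P1=(131.129,47.303), P2=(218.997,22.682); sampled at t=k/8. Machine vertices: (36.262,68.704) → (59.869,81.974) → (83.258,94.295) → (106.428,105.668) → (129.379,116.092) → (152.112,125.567) → (174.626,134.094) → (196.921,141.672) → (218.997,148.302). Open path.

**Shape 4** — `<polyline>` open polyline, stroke `#008000` → score (S462, F2060). Machine vertices: (108.529,82.072) → (49.452,89.507) → (60.614,22.554). Open path.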